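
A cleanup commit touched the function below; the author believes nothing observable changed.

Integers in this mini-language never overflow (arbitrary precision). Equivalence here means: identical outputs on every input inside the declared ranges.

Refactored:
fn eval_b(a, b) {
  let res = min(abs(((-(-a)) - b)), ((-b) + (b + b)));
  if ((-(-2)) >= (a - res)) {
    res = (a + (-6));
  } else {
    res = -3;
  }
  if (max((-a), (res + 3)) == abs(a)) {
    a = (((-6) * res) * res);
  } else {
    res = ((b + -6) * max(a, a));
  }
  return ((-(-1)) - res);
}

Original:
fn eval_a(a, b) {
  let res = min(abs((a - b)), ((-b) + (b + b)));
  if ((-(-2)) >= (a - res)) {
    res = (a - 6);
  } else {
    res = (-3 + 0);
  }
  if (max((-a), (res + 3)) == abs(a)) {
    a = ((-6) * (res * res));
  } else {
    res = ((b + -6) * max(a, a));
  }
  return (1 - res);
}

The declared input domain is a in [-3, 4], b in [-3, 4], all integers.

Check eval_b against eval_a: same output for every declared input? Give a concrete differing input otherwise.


Reading the diff, among the changes: arithmetic usage differs; also constant usage differs.
As a probe, take a=4, b=-3: eval_a runs res = -3; ((-(-2)) >= (a - res)) -> false; res = -3; (max((-a), (res + 3)) == abs(a)) -> false; res = -36; return 37; eval_b runs res = -3; ((-(-2)) >= (a - res)) -> false; res = -3; (max((-a), (res + 3)) == abs(a)) -> false; res = -36; return 37; both end at 37.
Across all 64 domain points the two functions coincide.
verdict: equivalent


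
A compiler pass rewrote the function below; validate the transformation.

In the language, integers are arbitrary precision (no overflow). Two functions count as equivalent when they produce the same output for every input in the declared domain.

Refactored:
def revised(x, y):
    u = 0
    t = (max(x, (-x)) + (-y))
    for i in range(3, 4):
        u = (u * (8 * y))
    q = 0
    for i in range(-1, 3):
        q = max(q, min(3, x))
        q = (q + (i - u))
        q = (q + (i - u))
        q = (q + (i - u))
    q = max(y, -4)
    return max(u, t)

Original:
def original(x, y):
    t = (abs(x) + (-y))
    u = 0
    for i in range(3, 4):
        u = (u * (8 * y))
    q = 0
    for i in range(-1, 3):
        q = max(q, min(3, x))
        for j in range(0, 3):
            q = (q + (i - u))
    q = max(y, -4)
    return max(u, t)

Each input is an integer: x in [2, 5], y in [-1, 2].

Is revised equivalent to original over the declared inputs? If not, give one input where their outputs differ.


Equivalent — the differences include statement counts differ; arithmetic usage differs; local variable names differ; loop structure differs; min/max/abs usage differs, yet no declared input distinguishes the two.
One worked example (x=3, y=0) — original: t=3, then u=0, then (i=3), then u=0, then q=0, then (i=-1), then q=3, then (j=0), then q=2, then (j=1), then q=1, then (j=2), then q=0, then (i=0), then q=3, then (j=0), then q=3, then (j=1), then q=3, then (j=2), then q=3, then (i=1), then q=3, then (j=0), then q=4, then (j=1), then q=5, then (j=2), then q=6, then (i=2), then q=6, then (j=0), then q=8, then (j=1), then q=10, then (j=2), then q=12, then q=0, then returns 3; revised: u=0, then t=3, then (i=3), then u=0, then q=0, then (i=-1), then q=3, then q=2, then q=1, then q=0, then (i=0), then q=3, then q=3, then q=3, then q=3, then (i=1), then q=3, then q=4, then q=5, then q=6, then (i=2), then q=6, then q=8, then q=10, then q=12, then q=0, then returns 3; agreement on 3.
Every one of the 16 inputs gives matching results.
verdict: equivalent


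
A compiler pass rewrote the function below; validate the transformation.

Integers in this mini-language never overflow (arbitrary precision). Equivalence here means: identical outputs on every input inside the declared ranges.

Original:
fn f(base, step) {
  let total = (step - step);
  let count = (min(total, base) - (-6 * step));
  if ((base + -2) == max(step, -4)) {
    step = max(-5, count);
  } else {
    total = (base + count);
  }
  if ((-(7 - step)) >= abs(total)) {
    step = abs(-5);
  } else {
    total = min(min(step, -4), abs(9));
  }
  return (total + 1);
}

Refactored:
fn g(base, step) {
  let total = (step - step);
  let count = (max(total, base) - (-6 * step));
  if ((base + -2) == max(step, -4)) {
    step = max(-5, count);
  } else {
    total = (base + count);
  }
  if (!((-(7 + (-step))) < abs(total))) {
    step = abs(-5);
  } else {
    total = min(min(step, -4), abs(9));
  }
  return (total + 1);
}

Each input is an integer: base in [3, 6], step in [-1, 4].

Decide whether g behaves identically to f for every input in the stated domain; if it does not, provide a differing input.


There is a counterexample at base=3, step=1: -3 on one side, 1 on the other.
f: total becomes 0; next count becomes 6; next ((base + -2) == max(step, -4)) evaluates to true; next step becomes 6; next ((-(7 - step)) >= abs(total)) evaluates to false; next total becomes -4; next final value -3
g: total becomes 0; next count becomes 9; next ((base + -2) == max(step, -4)) evaluates to true; next step becomes 9; next (!((-(7 + (-step))) < abs(total))) evaluates to true; next step becomes 5; next final value 1
verdict: not equivalent; witness: base=3, step=1


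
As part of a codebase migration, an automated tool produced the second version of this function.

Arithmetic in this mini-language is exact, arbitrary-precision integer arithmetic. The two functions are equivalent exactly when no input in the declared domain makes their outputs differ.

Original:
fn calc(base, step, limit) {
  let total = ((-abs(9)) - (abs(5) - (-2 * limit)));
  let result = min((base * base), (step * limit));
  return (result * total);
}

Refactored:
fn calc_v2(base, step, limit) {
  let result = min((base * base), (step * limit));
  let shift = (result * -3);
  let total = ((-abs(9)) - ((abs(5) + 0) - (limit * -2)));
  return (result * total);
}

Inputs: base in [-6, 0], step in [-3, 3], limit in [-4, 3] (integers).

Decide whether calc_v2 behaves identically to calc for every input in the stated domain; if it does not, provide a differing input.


The edit looks behavioral (`-2` became `-3`), but over these ranges it never changes the outcome.
Spot check at base=-2, step=-1, limit=-4 — calc: total := -6 | result := 4 | result -24. calc_v2: result := 4 | shift := -12 | total := -6 | result -24. Both give -24.
Across all 392 domain points the two functions coincide.
verdict: equivalent


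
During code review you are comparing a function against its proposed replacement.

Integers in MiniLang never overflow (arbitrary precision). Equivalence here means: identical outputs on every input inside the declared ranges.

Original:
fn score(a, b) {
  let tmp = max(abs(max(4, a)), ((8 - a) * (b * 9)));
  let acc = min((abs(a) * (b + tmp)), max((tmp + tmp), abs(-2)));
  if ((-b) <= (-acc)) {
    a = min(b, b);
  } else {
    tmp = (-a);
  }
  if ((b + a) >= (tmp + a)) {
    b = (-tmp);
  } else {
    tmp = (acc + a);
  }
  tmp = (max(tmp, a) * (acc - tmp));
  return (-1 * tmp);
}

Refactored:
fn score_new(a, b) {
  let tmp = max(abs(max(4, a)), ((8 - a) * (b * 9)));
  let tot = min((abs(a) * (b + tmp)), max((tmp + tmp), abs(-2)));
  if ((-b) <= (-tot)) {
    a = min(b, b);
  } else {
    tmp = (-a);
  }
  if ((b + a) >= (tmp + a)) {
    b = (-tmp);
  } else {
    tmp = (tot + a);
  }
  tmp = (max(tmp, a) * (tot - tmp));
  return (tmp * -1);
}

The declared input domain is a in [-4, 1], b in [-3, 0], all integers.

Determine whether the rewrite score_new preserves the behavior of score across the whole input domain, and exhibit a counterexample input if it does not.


Reading the diff, among the changes: local variable names differ.
Tracing a=0, b=0: score: tmp := 4 | acc := 0 | ((-b) <= (-acc)): true | a := 0 | ((b + a) >= (tmp + a)): false | tmp := 0 | tmp := 0 | result 0 | score_new: tmp := 4 | tot := 0 | ((-b) <= (-tot)): true | a := 0 | ((b + a) >= (tmp + a)): false | tmp := 0 | tmp := 0 | result 0 — matching result 0.
Across all 24 domain points the two functions coincide.
verdict: equivalent


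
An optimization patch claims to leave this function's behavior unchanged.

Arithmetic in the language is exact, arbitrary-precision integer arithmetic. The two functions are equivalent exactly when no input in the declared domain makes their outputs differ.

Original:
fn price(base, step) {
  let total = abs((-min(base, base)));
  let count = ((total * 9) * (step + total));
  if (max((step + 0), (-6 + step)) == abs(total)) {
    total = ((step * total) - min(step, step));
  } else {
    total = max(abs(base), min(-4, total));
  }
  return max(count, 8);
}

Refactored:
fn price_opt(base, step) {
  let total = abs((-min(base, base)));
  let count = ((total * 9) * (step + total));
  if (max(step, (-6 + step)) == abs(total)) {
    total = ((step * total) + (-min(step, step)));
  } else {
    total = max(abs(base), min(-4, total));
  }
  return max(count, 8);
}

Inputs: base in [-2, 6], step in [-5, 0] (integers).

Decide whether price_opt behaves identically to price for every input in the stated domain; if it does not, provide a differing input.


Differences: constant usage differs; and arithmetic usage differs — yet all 54 inputs agree.
verdict: equivalent


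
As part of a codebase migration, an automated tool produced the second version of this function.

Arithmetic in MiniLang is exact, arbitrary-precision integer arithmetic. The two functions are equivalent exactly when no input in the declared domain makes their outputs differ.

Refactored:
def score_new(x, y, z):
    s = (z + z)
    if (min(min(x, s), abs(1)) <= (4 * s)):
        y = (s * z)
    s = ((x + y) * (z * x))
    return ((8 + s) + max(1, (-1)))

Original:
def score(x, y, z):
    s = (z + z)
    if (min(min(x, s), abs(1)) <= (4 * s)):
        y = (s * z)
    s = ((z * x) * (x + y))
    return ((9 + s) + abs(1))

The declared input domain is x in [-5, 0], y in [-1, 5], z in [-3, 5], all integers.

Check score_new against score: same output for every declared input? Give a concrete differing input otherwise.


Evaluate both at x=-5, y=-1, z=-3.
score: s becomes -6; next (min(min(x, s), abs(1)) <= (4 * s)) evaluates to false; next s becomes -90; next final value -80
score_new: s becomes -6; next (min(min(x, s), abs(1)) <= (4 * s)) evaluates to false; next s becomes -90; next final value -81
-80 and -81 differ, so these are not the same function on this domain.
verdict: not equivalent; witness: x=-5, y=-1, z=-3


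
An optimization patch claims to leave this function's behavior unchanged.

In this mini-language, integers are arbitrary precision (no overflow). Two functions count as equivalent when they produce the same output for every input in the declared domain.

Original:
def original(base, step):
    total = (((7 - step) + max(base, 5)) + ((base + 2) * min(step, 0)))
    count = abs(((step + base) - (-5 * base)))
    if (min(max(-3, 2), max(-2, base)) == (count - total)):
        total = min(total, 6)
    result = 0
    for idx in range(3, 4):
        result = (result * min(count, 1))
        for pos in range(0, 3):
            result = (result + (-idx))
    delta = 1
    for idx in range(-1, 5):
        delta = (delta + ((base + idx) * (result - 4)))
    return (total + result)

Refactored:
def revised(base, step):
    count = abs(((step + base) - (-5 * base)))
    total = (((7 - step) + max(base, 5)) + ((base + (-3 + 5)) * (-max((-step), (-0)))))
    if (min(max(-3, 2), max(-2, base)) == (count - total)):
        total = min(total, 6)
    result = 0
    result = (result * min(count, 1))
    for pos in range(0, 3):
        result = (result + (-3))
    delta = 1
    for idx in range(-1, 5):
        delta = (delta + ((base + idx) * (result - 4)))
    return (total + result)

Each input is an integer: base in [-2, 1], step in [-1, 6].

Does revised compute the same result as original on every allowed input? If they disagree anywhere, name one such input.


This is a faithful refactor — constant usage differs; also min/max/abs usage differs; also statement counts differ; also loop structure differs; also arithmetic usage differs, but the computed results match everywhere.
As a probe, take base=1, step=5: original runs total = 7; count = 11; (min(max(-3, 2), max(-2, base)) == (count - total)) -> false; result = 0; [idx=3]; result = 0; [pos=0]; result = -3; [pos=1]; result = -6; [pos=2]; result = -9; delta = 1; [idx=-1]; delta = 1; [idx=0]; delta = -12; [idx=1]; delta = -38; [idx=2]; delta = -77; [idx=3]; delta = -129; [idx=4]; delta = -194; return -2; revised runs count = 11; total = 7; (min(max(-3, 2), max(-2, base)) == (count - total)) -> false; result = 0; result = 0; [pos=0]; result = -3; [pos=1]; result = -6; [pos=2]; result = -9; delta = 1; [idx=-1]; delta = 1; [idx=0]; delta = -12; [idx=1]; delta = -38; [idx=2]; delta = -77; [idx=3]; delta = -129; [idx=4]; delta = -194; return -2; both end at -2.
Checked all 32 inputs in the declared domain: the outputs agree on every one.
verdict: equivalent


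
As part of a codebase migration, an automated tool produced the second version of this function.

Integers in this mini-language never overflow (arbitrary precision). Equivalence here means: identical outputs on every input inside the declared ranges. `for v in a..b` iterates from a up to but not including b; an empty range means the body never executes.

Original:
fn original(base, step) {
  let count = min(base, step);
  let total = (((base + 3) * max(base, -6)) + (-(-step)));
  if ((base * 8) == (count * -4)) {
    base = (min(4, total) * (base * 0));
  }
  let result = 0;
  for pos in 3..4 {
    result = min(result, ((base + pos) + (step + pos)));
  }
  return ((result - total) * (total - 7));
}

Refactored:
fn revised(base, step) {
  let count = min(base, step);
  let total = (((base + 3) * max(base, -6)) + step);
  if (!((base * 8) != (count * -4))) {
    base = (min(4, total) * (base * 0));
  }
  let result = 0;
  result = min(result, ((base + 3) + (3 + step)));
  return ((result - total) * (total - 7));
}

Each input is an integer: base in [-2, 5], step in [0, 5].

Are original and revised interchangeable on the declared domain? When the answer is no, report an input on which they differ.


Changes here: local variable names differ; also loop structure differs; also boolean connective usage differs; also comparison usage differs; also constant usage differs; also statement counts differ; the full 48-point sweep finds no disagreement.
verdict: equivalent


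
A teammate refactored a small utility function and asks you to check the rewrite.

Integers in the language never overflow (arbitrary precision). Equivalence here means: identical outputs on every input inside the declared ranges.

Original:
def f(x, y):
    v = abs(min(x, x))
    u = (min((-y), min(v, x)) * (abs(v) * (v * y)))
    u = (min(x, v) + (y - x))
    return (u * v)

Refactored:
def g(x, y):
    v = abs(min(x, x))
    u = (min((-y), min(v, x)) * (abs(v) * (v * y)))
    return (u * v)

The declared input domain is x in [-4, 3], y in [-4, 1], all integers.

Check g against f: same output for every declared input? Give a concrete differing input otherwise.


There is a counterexample at x=-4, y=-4: -16 on one side, 1024 on the other.
f: v=4, then u=256, then u=-4, then returns -16
g: v=4, then u=256, then returns 1024
verdict: not equivalent; witness: x=-4, y=-4


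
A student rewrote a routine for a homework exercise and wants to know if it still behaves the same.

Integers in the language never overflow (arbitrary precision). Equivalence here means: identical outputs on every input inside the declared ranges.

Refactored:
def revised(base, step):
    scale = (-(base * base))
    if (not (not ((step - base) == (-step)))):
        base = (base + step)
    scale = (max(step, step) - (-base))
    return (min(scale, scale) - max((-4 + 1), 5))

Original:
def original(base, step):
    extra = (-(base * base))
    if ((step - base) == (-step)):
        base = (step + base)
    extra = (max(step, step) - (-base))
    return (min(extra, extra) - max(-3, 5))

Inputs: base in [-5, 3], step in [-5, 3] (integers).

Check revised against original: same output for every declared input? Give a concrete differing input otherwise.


The two are interchangeable: constant usage differs; local variable names differ; arithmetic usage differs; boolean connective usage differs, and every declared input agrees.
One worked example (base=-3, step=-5) — original: extra = -9; ((step - base) == (-step)) -> false; extra = -8; return -13; revised: scale = -9; (not (not ((step - base) == (-step)))) -> false; scale = -8; return -13; agreement on -13.
An exhaustive pass over the 81 declared inputs shows identical outputs.
verdict: equivalent


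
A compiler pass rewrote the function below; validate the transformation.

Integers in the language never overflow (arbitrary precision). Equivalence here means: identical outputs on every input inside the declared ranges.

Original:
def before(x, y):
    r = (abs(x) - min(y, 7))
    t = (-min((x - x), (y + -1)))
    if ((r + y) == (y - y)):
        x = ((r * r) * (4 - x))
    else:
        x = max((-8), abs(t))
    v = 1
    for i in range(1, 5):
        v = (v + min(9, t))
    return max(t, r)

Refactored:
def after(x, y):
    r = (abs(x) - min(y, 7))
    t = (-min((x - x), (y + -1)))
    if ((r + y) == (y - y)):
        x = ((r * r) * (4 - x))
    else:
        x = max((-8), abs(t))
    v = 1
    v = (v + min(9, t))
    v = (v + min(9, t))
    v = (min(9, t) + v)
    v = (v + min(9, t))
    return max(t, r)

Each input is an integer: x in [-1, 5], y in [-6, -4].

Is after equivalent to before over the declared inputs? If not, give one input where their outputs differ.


Differences: loop structure differs, arithmetic usage differs, constant usage differs, min/max/abs usage differs, local variable names differ, statement counts differ — yet all 21 inputs agree.
verdict: equivalent


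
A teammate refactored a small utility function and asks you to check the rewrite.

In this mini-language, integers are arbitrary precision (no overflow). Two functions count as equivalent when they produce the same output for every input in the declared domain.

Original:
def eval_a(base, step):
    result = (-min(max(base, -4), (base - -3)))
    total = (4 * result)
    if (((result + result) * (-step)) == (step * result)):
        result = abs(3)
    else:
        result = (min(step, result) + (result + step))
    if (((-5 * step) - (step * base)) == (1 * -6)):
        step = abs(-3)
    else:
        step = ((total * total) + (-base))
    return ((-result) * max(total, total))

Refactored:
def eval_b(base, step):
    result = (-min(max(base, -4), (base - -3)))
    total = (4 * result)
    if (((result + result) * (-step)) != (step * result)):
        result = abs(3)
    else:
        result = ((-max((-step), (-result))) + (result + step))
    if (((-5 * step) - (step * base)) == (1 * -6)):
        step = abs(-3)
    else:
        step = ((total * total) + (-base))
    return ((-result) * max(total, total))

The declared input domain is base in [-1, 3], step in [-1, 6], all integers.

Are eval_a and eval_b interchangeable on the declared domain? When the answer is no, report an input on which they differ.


Evaluate both at base=-1, step=-1.
eval_a: result = 1; total = 4; (((result + result) * (-step)) == (step * result)) -> false; result = -1; (((-5 * step) - (step * base)) == (1 * -6)) -> false; step = 17; return 4
eval_b: result = 1; total = 4; (((result + result) * (-step)) != (step * result)) -> true; result = 3; (((-5 * step) - (step * base)) == (1 * -6)) -> false; step = 17; return -12
4 and -12 differ, so these are not the same function on this domain.
verdict: not equivalent; witness: base=-1, step=-1


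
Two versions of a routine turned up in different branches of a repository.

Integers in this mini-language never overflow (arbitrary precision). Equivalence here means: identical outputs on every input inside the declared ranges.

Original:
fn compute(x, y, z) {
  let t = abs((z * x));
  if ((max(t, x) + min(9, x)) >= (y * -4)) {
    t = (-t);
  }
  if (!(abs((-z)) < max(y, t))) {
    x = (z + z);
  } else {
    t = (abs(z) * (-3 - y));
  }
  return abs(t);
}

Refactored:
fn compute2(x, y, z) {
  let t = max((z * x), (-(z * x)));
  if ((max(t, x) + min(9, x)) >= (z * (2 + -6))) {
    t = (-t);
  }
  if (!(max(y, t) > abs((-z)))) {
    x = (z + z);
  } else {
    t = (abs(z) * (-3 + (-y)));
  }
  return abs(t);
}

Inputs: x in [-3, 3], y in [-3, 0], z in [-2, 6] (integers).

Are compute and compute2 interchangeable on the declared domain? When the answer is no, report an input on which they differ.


Not equivalent: x=-3, y=-3, z=1 separates them (0 vs 3).
compute: t = 3; ((max(t, x) + min(9, x)) >= (y * -4)) -> false; (!(abs((-z)) < max(y, t))) -> false; t = 0; return 0
compute2: t = 3; ((max(t, x) + min(9, x)) >= (z * (2 + -6))) -> true; t = -3; (!(max(y, t) > abs((-z)))) -> true; x = 2; return 3
verdict: not equivalent; witness: x=-3, y=-3, z=1


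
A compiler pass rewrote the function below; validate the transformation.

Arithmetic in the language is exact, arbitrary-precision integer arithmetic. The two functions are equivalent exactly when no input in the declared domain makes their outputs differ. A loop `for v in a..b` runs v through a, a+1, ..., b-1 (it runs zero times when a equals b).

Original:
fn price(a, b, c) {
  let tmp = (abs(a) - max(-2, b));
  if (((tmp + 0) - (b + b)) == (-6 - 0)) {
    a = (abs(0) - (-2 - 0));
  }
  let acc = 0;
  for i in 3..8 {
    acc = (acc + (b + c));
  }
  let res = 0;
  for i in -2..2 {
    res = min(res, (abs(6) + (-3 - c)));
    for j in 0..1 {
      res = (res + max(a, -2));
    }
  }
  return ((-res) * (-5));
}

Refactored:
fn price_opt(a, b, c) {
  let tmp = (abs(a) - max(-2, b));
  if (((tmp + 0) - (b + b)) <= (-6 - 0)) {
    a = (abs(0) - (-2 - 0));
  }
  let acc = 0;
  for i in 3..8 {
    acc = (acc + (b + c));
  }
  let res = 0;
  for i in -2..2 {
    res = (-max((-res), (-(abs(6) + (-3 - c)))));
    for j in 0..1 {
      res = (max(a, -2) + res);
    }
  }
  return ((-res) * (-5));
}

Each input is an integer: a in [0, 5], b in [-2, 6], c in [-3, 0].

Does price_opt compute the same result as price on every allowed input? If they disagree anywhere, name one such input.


Consider the input a=0, b=3, c=-3.
price: tmp := -3 | (((tmp + 0) - (b + b)) == (-6 - 0)): false | acc := 0 | iter i=3: | acc := 0 | iter i=4: | acc := 0 | iter i=5: | acc := 0 | iter i=6: | acc := 0 | iter i=7: | acc := 0 | res := 0 | iter i=-2: | res := 0 | iter j=0: | res := 0 | iter i=-1: | res := 0 | iter j=0: | res := 0 | iter i=0: | res := 0 | iter j=0: | res := 0 | iter i=1: | res := 0 | iter j=0: | res := 0 | result 0
price_opt: tmp := -3 | (((tmp + 0) - (b + b)) <= (-6 - 0)): true | a := 2 | acc := 0 | iter i=3: | acc := 0 | iter i=4: | acc := 0 | iter i=5: | acc := 0 | iter i=6: | acc := 0 | iter i=7: | acc := 0 | res := 0 | iter i=-2: | res := 0 | iter j=0: | res := 2 | iter i=-1: | res := 2 | iter j=0: | res := 4 | iter i=0: | res := 4 | iter j=0: | res := 6 | iter i=1: | res := 6 | iter j=0: | res := 8 | result 40
0 != 40, so the rewrite changes behavior.
verdict: not equivalent; witness: a=0, b=3, c=-3


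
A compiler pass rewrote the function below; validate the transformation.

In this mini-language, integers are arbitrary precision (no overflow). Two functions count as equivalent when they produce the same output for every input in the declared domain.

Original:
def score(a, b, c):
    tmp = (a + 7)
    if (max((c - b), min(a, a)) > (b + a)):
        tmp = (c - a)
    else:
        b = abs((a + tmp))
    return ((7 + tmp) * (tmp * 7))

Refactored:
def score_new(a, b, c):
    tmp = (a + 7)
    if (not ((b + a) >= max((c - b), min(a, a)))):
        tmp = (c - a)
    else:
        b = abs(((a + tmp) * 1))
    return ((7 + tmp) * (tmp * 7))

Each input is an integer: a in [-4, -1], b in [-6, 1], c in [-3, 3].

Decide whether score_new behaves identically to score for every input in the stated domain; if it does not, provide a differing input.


Reading the diff, among the changes: constant usage differs; also arithmetic usage differs; also comparison usage differs; also boolean connective usage differs.
As a probe, take a=-4, b=1, c=-3: score runs tmp=3, then (max((c - b), min(a, a)) > (b + a)) is false, then b=1, then returns 210; score_new runs tmp=3, then (not ((b + a) >= max((c - b), min(a, a)))) is false, then b=1, then returns 210; both end at 210.
Across all 224 domain points the two functions coincide.
verdict: equivalent


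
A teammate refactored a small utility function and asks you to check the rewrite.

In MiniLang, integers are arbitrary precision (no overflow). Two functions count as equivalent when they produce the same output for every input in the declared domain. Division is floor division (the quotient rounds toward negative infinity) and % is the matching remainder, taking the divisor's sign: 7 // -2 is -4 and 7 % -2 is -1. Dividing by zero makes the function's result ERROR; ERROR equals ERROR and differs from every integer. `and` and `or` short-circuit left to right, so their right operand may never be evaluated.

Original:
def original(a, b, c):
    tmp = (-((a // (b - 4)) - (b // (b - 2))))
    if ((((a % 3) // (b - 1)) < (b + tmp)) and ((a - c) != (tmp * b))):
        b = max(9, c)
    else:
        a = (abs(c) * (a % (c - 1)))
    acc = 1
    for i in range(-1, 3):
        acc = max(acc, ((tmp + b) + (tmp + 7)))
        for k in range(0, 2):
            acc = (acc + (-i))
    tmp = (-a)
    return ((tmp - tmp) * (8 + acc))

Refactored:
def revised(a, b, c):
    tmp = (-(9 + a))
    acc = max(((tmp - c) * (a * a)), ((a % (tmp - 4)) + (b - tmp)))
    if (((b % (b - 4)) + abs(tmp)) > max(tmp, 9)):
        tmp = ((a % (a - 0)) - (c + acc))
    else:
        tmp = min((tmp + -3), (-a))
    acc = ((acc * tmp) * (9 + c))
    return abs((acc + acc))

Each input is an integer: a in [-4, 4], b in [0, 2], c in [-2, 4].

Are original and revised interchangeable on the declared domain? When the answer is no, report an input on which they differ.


The rewrite breaks on a=-4, b=0, c=-2, where the results are 0 and 112.
original: tmp := -1 | ((((a % 3) // (b - 1)) < (b + tmp)) and ((a - c) != (tmp * b))): true | b := 9 | acc := 1 | iter i=-1: | acc := 14 | iter k=0: | acc := 15 | iter k=1: | acc := 16 | iter i=0: | acc := 16 | iter k=0: | acc := 16 | iter k=1: | acc := 16 | iter i=1: | acc := 16 | iter k=0: | acc := 15 | iter k=1: | acc := 14 | iter i=2: | acc := 14 | iter k=0: | acc := 12 | iter k=1: | acc := 10 | tmp := 4 | result 0
revised: tmp := -5 | acc := 1 | (((b % (b - 4)) + abs(tmp)) > max(tmp, 9)): false | tmp := -8 | acc := -56 | result 112
verdict: not equivalent; witness: a=-4, b=0, c=-2


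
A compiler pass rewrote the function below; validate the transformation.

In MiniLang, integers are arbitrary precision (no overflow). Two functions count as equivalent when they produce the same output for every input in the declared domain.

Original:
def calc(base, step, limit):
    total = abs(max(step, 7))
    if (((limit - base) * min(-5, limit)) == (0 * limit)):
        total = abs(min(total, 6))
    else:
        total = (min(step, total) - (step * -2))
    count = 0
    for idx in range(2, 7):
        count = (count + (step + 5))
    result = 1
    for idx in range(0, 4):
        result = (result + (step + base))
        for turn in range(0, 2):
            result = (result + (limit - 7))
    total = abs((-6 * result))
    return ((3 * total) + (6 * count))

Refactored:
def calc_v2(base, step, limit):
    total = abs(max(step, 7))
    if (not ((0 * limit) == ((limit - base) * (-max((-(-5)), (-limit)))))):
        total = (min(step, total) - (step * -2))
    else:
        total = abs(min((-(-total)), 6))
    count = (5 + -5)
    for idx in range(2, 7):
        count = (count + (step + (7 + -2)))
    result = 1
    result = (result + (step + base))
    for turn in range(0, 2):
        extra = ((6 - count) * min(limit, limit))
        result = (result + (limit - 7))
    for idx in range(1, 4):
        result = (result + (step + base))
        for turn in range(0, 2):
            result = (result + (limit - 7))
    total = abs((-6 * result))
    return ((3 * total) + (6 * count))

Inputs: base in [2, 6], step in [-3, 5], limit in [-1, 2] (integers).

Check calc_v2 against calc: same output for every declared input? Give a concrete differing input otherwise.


Comparing the listings, the differences include: constant usage differs, plus min/max/abs usage differs, plus statement counts differ, plus local variable names differ, plus boolean connective usage differs, plus arithmetic usage differs, plus loop structure differs.
Spot check at base=3, step=1, limit=0 — calc: total := 7 | (((limit - base) * min(-5, limit)) == (0 * limit)): false | total := 3 | count := 0 | iter idx=2: | count := 6 | iter idx=3: | count := 12 | iter idx=4: | count := 18 | iter idx=5: | count := 24 | iter idx=6: | count := 30 | result := 1 | iter idx=0: | result := 5 | iter turn=0: | result := -2 | iter turn=1: | result := -9 | iter idx=1: | result := -5 | iter turn=0: | result := -12 | iter turn=1: | result := -19 | iter idx=2: | result := -15 | iter turn=0: | result := -22 | iter turn=1: | result := -29 | iter idx=3: | result := -25 | iter turn=0: | result := -32 | iter turn=1: | result := -39 | total := 234 | result 882. calc_v2: total := 7 | (not ((0 * limit) == ((limit - base) * (-max((-(-5)), (-limit)))))): true | total := 3 | count := 0 | iter idx=2: | count := 6 | iter idx=3: | count := 12 | iter idx=4: | count := 18 | iter idx=5: | count := 24 | iter idx=6: | count := 30 | result := 1 | result := 5 | iter turn=0: | extra := 0 | result := -2 | iter turn=1: | extra := 0 | result := -9 | iter idx=1: | result := -5 | iter turn=0: | result := -12 | iter turn=1: | result := -19 | iter idx=2: | result := -15 | iter turn=0: | result := -22 | iter turn=1: | result := -29 | iter idx=3: | result := -25 | iter turn=0: | result := -32 | iter turn=1: | result := -39 | total := 234 | result 882. Both give 882.
Every one of the 180 inputs gives matching results.
verdict: equivalent


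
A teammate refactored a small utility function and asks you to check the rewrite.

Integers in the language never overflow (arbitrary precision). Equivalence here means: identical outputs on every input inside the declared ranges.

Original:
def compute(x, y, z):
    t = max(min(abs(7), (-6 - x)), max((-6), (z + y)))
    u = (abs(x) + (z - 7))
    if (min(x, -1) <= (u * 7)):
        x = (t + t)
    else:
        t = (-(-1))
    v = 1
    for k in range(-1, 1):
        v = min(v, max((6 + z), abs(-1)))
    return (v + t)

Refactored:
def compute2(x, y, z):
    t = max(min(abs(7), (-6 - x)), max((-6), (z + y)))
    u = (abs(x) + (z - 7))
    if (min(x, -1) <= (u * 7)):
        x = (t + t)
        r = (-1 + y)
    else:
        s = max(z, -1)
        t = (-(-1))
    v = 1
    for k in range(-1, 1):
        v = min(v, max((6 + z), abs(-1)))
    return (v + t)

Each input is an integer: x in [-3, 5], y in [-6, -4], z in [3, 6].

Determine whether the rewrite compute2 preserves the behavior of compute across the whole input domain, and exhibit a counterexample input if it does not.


Comparing the listings, the differences include: constant usage differs, and statement counts differ, and arithmetic usage differs, and min/max/abs usage differs, and local variable names differ.
As a probe, take x=-1, y=-5, z=5: compute runs t := 0 | u := -1 | (min(x, -1) <= (u * 7)): false | t := 1 | v := 1 | iter k=-1: | v := 1 | iter k=0: | v := 1 | result 2; compute2 runs t := 0 | u := -1 | (min(x, -1) <= (u * 7)): false | s := 5 | t := 1 | v := 1 | iter k=-1: | v := 1 | iter k=0: | v := 1 | result 2; both end at 2.
Across all 108 domain points the two functions coincide.
verdict: equivalent


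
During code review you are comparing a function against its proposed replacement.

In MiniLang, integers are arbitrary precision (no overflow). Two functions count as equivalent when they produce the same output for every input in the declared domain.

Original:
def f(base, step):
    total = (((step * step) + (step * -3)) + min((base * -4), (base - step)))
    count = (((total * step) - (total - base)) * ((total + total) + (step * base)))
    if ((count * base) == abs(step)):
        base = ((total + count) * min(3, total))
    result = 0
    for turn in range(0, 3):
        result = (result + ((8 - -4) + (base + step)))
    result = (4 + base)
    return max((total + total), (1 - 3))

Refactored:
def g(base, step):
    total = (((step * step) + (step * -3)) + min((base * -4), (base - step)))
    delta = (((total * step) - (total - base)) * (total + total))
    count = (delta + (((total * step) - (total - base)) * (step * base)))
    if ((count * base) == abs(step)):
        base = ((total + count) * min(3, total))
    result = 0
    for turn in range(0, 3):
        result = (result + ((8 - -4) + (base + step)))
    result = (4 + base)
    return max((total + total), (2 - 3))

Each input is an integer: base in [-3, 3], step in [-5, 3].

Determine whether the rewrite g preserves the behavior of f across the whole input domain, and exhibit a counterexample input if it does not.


Not equivalent: base=-3, step=0 separates them (-2 vs -1).
f: total := -3 | count := 0 | ((count * base) == abs(step)): true | base := 9 | result := 0 | iter turn=0: | result := 21 | iter turn=1: | result := 42 | iter turn=2: | result := 63 | result := 13 | result -2
g: total := -3 | delta := 0 | count := 0 | ((count * base) == abs(step)): true | base := 9 | result := 0 | iter turn=0: | result := 21 | iter turn=1: | result := 42 | iter turn=2: | result := 63 | result := 13 | result -1
verdict: not equivalent; witness: base=-3, step=0


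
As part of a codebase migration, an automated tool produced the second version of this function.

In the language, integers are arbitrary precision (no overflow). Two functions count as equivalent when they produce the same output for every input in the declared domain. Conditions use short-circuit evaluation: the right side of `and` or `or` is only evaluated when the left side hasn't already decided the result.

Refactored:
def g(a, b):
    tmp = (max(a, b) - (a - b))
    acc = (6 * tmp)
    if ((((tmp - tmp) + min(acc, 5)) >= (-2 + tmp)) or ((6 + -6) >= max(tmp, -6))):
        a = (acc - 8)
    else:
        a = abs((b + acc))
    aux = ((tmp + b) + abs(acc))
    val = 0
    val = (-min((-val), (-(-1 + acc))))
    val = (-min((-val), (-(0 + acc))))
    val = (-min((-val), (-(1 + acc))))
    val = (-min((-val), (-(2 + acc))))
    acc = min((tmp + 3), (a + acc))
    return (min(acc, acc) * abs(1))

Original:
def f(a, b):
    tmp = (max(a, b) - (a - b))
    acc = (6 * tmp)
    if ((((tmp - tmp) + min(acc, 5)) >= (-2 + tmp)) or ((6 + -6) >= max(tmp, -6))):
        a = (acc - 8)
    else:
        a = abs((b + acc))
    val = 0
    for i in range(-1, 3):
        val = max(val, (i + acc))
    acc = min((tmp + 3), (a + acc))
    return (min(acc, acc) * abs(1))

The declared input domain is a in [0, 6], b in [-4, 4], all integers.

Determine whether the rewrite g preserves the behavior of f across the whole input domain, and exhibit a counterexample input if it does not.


This is a faithful refactor — min/max/abs usage differs; constant usage differs; statement counts differ; arithmetic usage differs; local variable names differ; loop structure differs, but the computed results match everywhere.
One worked example (a=0, b=0) — f: tmp = 0; acc = 0; ((((tmp - tmp) + min(acc, 5)) >= (-2 + tmp)) or ((6 + -6) >= max(tmp, -6))) -> true; a = -8; val = 0; [i=-1]; val = 0; [i=0]; val = 0; [i=1]; val = 1; [i=2]; val = 2; acc = -8; return -8; g: tmp = 0; acc = 0; ((((tmp - tmp) + min(acc, 5)) >= (-2 + tmp)) or ((6 + -6) >= max(tmp, -6))) -> true; a = -8; aux = 0; val = 0; val = 0; val = 0; val = 1; val = 2; acc = -8; return -8; agreement on -8.
Sweeping the whole domain (63 inputs) finds no disagreement.
verdict: equivalent


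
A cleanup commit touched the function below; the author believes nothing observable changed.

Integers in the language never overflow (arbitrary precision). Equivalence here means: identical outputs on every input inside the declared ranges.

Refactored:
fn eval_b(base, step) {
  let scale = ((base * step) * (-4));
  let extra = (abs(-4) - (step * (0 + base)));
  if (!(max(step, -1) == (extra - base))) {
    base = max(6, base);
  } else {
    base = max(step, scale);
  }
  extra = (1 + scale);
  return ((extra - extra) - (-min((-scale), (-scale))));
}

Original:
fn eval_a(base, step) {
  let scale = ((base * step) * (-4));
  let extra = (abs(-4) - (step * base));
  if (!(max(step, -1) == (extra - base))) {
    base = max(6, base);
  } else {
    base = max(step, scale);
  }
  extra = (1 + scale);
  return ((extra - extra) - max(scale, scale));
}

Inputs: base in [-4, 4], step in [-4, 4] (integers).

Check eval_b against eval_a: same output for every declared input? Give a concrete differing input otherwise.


Side by side, the visible changes include: constant usage differs; also min/max/abs usage differs; also arithmetic usage differs.
One worked example (base=3, step=-4) — eval_a: scale := 48 | extra := 16 | (!(max(step, -1) == (extra - base))): true | base := 6 | extra := 49 | result -48; eval_b: scale := 48 | extra := 16 | (!(max(step, -1) == (extra - base))): true | base := 6 | extra := 49 | result -48; agreement on -48.
An exhaustive pass over the 81 declared inputs shows identical outputs.
verdict: equivalent


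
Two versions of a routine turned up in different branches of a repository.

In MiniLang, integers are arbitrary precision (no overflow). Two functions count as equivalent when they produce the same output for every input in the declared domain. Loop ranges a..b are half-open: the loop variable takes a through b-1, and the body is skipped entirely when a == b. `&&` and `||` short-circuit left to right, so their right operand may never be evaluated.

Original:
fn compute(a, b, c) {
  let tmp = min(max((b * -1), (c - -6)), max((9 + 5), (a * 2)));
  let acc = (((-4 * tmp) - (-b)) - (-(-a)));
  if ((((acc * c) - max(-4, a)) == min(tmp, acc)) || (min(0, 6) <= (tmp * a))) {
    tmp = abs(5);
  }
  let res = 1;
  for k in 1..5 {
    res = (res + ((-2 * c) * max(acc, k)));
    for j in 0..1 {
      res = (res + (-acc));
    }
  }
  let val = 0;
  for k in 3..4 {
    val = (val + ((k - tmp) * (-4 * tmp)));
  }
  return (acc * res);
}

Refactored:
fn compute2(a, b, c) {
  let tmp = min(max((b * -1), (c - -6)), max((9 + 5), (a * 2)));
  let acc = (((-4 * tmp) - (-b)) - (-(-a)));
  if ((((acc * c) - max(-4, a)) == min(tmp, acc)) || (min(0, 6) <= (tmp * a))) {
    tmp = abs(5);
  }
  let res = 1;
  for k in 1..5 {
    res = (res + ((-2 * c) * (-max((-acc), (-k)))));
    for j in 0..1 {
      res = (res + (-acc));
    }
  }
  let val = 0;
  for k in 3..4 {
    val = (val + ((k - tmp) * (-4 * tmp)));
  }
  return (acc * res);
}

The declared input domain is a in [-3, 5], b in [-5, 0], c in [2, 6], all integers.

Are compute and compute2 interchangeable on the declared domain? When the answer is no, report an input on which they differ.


Not equivalent: a=-3, b=-5, c=2 separates them (-3298 vs -23154).
compute: tmp := 8 | acc := -34 | ((((acc * c) - max(-4, a)) == min(tmp, acc)) || (min(0, 6) <= (tmp * a))): false | res := 1 | iter k=1: | res := -3 | iter j=0: | res := 31 | iter k=2: | res := 23 | iter j=0: | res := 57 | iter k=3: | res := 45 | iter j=0: | res := 79 | iter k=4: | res := 63 | iter j=0: | res := 97 | val := 0 | iter k=3: | val := 160 | result -3298
compute2: tmp := 8 | acc := -34 | ((((acc * c) - max(-4, a)) == min(tmp, acc)) || (min(0, 6) <= (tmp * a))): false | res := 1 | iter k=1: | res := 137 | iter j=0: | res := 171 | iter k=2: | res := 307 | iter j=0: | res := 341 | iter k=3: | res := 477 | iter j=0: | res := 511 | iter k=4: | res := 647 | iter j=0: | res := 681 | val := 0 | iter k=3: | val := 160 | result -23154
verdict: not equivalent; witness: a=-3, b=-5, c=2


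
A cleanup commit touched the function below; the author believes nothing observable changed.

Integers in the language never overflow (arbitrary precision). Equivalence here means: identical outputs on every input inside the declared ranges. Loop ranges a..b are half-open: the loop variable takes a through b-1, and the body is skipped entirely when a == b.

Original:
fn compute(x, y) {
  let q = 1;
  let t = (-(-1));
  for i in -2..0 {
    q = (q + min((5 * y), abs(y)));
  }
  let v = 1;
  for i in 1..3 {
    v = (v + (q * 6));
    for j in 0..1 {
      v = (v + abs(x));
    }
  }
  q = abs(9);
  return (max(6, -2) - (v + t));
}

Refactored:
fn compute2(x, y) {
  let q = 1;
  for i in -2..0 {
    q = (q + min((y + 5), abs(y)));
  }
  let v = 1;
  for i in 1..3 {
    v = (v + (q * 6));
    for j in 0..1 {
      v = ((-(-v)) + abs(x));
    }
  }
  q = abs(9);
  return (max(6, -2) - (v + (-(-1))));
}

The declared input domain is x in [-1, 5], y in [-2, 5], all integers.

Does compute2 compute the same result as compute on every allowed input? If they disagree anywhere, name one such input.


At x=-1, y=-2: compute gives 230, compute2 gives -58.
verdict: not equivalent; witness: x=-1, y=-2
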